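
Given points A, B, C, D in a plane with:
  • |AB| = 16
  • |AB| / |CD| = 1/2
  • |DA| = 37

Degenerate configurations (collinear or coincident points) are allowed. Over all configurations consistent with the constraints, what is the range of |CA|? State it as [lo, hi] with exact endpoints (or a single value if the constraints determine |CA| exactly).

|CA| ∈ [5, 69]  (≈ [5.0000, 69.0000])

|AB| ∈ {16}
|AD| ∈ {37}
|CD| ∈ {32}
|BD| ∈ [21, 53]
|AC| ∈ [5, 69]
|BC| ∈ [0, 85]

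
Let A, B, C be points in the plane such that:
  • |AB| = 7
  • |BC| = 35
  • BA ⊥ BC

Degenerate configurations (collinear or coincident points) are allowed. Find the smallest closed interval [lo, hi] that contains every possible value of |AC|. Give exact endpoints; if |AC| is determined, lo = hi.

|AB| ∈ {7}
|BC| ∈ {35}
|AC| ∈ {7·√(26)}

|AC| = 7·√(26)  (≈ 35.6931)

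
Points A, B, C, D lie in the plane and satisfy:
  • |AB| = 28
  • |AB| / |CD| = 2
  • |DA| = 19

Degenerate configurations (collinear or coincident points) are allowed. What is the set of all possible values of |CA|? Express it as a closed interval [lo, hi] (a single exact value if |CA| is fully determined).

|AB| ∈ {28}
|AD| ∈ {19}
|CD| ∈ {14}
|BD| ∈ [9, 47]
|AC| ∈ [5, 33]
|BC| ∈ [0, 61]

|CA| ∈ [5, 33]  (≈ [5.0000, 33.0000])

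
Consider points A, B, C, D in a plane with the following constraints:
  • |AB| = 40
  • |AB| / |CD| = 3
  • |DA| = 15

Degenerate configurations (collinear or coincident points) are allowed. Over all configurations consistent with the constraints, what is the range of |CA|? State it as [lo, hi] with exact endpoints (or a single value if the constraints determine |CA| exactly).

|CA| ∈ [5/3, 85/3]  (≈ [1.6667, 28.3333])

|AB| ∈ {40}
|AD| ∈ {15}
|CD| ∈ {40/3}
|BD| ∈ [25, 55]
|AC| ∈ [5/3, 85/3]
|BC| ∈ [35/3, 205/3]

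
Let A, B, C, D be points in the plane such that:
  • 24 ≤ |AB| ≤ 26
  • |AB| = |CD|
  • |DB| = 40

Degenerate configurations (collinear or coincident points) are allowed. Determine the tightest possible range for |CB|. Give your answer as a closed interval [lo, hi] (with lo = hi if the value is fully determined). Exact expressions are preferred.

|CB| ∈ [14, 66]  (≈ [14.0000, 66.0000])

|AB| ∈ [24, 26]
|BD| ∈ {40}
|CD| ∈ [24, 26]
|AD| ∈ [14, 66]
|BC| ∈ [14, 66]
|AC| ∈ [0, 92]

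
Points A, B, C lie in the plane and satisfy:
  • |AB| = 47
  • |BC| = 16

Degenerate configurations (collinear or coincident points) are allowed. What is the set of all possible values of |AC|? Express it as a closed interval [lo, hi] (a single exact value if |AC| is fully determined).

|AB| ∈ {47}
|BC| ∈ {16}
|AC| ∈ [31, 63]

|AC| ∈ [31, 63]  (≈ [31.0000, 63.0000])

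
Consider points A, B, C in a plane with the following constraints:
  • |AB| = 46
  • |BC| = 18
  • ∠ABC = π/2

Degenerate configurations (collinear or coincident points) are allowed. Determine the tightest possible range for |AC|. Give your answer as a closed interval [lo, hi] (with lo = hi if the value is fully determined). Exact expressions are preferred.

|AB| ∈ {46}
|BC| ∈ {18}
|AC| ∈ {2·√(610)}

|AC| = 2·√(610)  (≈ 49.3964)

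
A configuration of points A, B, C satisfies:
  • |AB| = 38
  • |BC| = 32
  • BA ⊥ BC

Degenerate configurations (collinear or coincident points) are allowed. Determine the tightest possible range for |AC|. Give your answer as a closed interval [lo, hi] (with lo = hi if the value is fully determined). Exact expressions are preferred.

|AC| = 2·√(617)  (≈ 49.6790)

|AB| ∈ {38}
|BC| ∈ {32}
|AC| ∈ {2·√(617)}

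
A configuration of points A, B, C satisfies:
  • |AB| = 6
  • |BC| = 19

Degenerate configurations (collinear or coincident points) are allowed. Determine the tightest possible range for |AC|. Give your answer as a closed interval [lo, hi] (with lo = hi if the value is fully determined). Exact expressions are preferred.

|AC| ∈ [13, 25]  (≈ [13.0000, 25.0000])

|AB| ∈ {6}
|BC| ∈ {19}
|AC| ∈ [13, 25]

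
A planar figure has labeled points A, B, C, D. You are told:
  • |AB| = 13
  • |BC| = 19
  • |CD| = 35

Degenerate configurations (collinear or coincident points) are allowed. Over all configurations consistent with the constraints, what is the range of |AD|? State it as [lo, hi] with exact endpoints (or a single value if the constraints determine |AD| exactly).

|AB| ∈ {13}
|BC| ∈ {19}
|CD| ∈ {35}
|AC| ∈ [6, 32]
|BD| ∈ [16, 54]
|AD| ∈ [3, 67]

|AD| ∈ [3, 67]  (≈ [3.0000, 67.0000])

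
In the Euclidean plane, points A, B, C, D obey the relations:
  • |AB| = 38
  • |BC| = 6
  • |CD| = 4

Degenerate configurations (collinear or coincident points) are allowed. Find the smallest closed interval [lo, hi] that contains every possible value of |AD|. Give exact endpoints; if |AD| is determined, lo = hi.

|AD| ∈ [28, 48]  (≈ [28.0000, 48.0000])

|AB| ∈ {38}
|BC| ∈ {6}
|CD| ∈ {4}
|AC| ∈ [32, 44]
|BD| ∈ [2, 10]
|AD| ∈ [28, 48]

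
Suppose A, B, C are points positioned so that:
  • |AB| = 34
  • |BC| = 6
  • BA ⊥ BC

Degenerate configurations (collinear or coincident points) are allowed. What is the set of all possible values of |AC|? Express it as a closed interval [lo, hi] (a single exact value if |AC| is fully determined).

|AB| ∈ {34}
|BC| ∈ {6}
|AC| ∈ {2·√(298)}

|AC| = 2·√(298)  (≈ 34.5254)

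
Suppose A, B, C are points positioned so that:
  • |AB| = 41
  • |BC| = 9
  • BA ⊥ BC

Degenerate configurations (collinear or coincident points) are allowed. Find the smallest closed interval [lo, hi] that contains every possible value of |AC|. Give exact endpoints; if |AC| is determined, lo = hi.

|AB| ∈ {41}
|BC| ∈ {9}
|AC| ∈ {√(1762)}

|AC| = √(1762)  (≈ 41.9762)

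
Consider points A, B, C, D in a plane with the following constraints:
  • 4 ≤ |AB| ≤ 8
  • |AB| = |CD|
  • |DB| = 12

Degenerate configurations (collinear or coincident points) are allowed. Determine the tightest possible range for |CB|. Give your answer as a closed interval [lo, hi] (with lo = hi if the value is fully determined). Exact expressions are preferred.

|AB| ∈ [4, 8]
|BD| ∈ {12}
|CD| ∈ [4, 8]
|AD| ∈ [4, 20]
|BC| ∈ [4, 20]
|AC| ∈ [0, 28]

|CB| ∈ [4, 20]  (≈ [4.0000, 20.0000])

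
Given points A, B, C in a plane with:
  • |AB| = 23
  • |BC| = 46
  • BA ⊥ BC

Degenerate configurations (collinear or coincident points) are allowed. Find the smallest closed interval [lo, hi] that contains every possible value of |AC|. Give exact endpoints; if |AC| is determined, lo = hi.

|AB| ∈ {23}
|BC| ∈ {46}
|AC| ∈ {23·√(5)}

|AC| = 23·√(5)  (≈ 51.4296)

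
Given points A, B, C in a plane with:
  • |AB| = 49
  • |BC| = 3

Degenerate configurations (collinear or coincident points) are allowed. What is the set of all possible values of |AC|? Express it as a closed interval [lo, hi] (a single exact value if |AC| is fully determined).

|AB| ∈ {49}
|BC| ∈ {3}
|AC| ∈ [46, 52]

|AC| ∈ [46, 52]  (≈ [46.0000, 52.0000])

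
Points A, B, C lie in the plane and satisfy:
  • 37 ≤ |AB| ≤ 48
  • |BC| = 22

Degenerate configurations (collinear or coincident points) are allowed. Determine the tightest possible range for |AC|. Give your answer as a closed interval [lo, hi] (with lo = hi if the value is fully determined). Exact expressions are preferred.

|AC| ∈ [15, 70]  (≈ [15.0000, 70.0000])

|AB| ∈ [37, 48]
|BC| ∈ {22}
|AC| ∈ [15, 70]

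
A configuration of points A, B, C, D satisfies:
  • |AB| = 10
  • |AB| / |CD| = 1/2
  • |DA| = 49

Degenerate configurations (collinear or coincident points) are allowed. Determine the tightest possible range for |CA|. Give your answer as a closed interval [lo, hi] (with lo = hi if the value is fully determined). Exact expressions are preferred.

|CA| ∈ [29, 69]  (≈ [29.0000, 69.0000])

|AB| ∈ {10}
|AD| ∈ {49}
|CD| ∈ {20}
|BD| ∈ [39, 59]
|AC| ∈ [29, 69]
|BC| ∈ [19, 79]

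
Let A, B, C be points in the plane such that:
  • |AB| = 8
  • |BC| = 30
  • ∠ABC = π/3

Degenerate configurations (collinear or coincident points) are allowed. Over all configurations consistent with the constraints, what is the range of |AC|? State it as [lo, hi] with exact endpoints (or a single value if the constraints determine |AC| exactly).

|AC| = 2·√(181)  (≈ 26.9072)

|AB| ∈ {8}
|BC| ∈ {30}
|AC| ∈ {2·√(181)}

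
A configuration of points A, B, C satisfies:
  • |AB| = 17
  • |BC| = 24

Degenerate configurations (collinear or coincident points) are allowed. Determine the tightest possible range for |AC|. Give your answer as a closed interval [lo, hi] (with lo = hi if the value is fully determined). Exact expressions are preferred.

|AC| ∈ [7, 41]  (≈ [7.0000, 41.0000])

|AB| ∈ {17}
|BC| ∈ {24}
|AC| ∈ [7, 41]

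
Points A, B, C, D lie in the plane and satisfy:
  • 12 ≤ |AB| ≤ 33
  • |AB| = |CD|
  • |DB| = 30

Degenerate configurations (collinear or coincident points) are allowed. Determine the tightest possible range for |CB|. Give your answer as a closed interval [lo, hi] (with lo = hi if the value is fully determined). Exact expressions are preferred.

|CB| ∈ [0, 63]  (≈ [0.0000, 63.0000])

|AB| ∈ [12, 33]
|BD| ∈ {30}
|CD| ∈ [12, 33]
|AD| ∈ [0, 63]
|BC| ∈ [0, 63]
|AC| ∈ [0, 96]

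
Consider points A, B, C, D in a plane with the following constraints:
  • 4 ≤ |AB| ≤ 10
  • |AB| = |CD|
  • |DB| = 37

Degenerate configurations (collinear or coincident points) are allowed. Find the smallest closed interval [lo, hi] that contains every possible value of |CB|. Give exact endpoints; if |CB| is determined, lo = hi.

|CB| ∈ [27, 47]  (≈ [27.0000, 47.0000])

|AB| ∈ [4, 10]
|BD| ∈ {37}
|CD| ∈ [4, 10]
|AD| ∈ [27, 47]
|BC| ∈ [27, 47]
|AC| ∈ [17, 57]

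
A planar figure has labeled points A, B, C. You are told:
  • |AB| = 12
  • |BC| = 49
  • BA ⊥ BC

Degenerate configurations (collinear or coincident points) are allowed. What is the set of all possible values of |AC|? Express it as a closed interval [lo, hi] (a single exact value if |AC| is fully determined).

|AB| ∈ {12}
|BC| ∈ {49}
|AC| ∈ {√(2545)}

|AC| = √(2545)  (≈ 50.4480)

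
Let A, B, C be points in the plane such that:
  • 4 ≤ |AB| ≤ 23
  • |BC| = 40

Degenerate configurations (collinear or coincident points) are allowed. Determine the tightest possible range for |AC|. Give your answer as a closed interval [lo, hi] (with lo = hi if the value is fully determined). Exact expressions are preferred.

|AB| ∈ [4, 23]
|BC| ∈ {40}
|AC| ∈ [17, 63]

|AC| ∈ [17, 63]  (≈ [17.0000, 63.0000])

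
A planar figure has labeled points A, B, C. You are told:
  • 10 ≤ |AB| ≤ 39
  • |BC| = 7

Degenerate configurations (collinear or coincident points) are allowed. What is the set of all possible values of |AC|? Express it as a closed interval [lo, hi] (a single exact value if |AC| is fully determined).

|AB| ∈ [10, 39]
|BC| ∈ {7}
|AC| ∈ [3, 46]

|AC| ∈ [3, 46]  (≈ [3.0000, 46.0000])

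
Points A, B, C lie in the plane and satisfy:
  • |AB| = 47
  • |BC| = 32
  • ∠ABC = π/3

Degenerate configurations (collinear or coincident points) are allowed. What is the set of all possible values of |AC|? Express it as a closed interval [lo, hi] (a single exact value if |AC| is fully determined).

|AC| = √(1729)  (≈ 41.5812)

|AB| ∈ {47}
|BC| ∈ {32}
|AC| ∈ {√(1729)}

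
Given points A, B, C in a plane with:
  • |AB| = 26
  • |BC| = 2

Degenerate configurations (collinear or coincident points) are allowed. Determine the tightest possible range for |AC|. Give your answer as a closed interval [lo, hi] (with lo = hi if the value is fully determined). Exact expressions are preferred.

|AC| ∈ [24, 28]  (≈ [24.0000, 28.0000])

|AB| ∈ {26}
|BC| ∈ {2}
|AC| ∈ [24, 28]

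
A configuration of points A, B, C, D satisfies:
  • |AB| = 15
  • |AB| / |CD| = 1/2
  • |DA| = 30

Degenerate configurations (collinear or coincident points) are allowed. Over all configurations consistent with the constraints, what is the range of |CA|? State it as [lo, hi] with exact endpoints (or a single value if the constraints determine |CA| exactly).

|CA| ∈ [0, 60]  (≈ [0.0000, 60.0000])

|AB| ∈ {15}
|AD| ∈ {30}
|CD| ∈ {30}
|BD| ∈ [15, 45]
|AC| ∈ [0, 60]
|BC| ∈ [0, 75]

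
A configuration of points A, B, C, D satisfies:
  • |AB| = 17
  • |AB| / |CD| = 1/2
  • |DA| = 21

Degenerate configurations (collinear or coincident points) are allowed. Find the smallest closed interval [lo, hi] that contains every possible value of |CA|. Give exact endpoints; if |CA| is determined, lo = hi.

|CA| ∈ [13, 55]  (≈ [13.0000, 55.0000])

|AB| ∈ {17}
|AD| ∈ {21}
|CD| ∈ {34}
|BD| ∈ [4, 38]
|AC| ∈ [13, 55]
|BC| ∈ [0, 72]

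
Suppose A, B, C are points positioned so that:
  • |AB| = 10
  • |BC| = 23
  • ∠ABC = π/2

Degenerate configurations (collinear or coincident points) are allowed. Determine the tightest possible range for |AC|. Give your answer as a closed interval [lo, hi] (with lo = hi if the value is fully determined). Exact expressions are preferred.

|AC| = √(629)  (≈ 25.0799)

|AB| ∈ {10}
|BC| ∈ {23}
|AC| ∈ {√(629)}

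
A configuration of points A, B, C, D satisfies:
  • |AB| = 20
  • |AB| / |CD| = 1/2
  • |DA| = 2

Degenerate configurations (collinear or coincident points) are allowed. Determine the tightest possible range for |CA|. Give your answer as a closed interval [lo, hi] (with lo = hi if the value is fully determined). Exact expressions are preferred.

|CA| ∈ [38, 42]  (≈ [38.0000, 42.0000])

|AB| ∈ {20}
|AD| ∈ {2}
|CD| ∈ {40}
|BD| ∈ [18, 22]
|AC| ∈ [38, 42]
|BC| ∈ [18, 62]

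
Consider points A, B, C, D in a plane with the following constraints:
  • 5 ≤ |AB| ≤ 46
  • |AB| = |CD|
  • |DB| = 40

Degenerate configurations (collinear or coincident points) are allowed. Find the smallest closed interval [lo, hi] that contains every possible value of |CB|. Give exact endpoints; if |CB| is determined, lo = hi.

|CB| ∈ [0, 86]  (≈ [0.0000, 86.0000])

|AB| ∈ [5, 46]
|BD| ∈ {40}
|CD| ∈ [5, 46]
|AD| ∈ [0, 86]
|BC| ∈ [0, 86]
|AC| ∈ [0, 132]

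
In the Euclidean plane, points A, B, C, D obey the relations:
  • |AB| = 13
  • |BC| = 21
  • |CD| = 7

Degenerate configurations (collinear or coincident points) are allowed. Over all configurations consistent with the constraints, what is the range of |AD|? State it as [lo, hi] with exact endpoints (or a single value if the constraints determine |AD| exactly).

|AD| ∈ [1, 41]  (≈ [1.0000, 41.0000])

|AB| ∈ {13}
|BC| ∈ {21}
|CD| ∈ {7}
|AC| ∈ [8, 34]
|BD| ∈ [14, 28]
|AD| ∈ [1, 41]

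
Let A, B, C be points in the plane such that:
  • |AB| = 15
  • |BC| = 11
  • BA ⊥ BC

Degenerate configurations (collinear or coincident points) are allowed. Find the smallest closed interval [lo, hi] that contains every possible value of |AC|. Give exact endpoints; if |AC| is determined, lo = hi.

|AC| = √(346)  (≈ 18.6011)

|AB| ∈ {15}
|BC| ∈ {11}
|AC| ∈ {√(346)}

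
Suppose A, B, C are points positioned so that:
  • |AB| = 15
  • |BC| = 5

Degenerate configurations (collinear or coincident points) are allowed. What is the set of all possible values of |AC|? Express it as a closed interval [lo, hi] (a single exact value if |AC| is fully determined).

|AC| ∈ [10, 20]  (≈ [10.0000, 20.0000])

|AB| ∈ {15}
|BC| ∈ {5}
|AC| ∈ [10, 20]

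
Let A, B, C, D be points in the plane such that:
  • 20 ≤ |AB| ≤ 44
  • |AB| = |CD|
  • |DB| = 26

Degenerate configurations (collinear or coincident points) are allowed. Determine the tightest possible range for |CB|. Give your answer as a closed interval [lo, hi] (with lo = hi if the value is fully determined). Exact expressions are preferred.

|AB| ∈ [20, 44]
|BD| ∈ {26}
|CD| ∈ [20, 44]
|AD| ∈ [0, 70]
|BC| ∈ [0, 70]
|AC| ∈ [0, 114]

|CB| ∈ [0, 70]  (≈ [0.0000, 70.0000])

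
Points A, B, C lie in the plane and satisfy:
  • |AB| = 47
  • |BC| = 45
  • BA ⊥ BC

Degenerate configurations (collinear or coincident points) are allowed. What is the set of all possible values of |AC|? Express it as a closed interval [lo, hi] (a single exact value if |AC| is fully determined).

|AC| = √(4234)  (≈ 65.0692)

|AB| ∈ {47}
|BC| ∈ {45}
|AC| ∈ {√(4234)}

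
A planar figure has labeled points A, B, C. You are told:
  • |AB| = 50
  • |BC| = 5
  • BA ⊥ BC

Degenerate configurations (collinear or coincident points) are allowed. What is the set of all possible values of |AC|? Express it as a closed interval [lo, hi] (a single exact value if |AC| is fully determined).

|AC| = 5·√(101)  (≈ 50.2494)

|AB| ∈ {50}
|BC| ∈ {5}
|AC| ∈ {5·√(101)}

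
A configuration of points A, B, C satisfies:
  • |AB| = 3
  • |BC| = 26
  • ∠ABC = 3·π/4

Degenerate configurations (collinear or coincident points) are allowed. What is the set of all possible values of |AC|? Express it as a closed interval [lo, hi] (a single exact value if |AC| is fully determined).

|AC| = √(78·√(2) + 685)  (≈ 28.2012)

|AB| ∈ {3}
|BC| ∈ {26}
|AC| ∈ {√(78·√(2) + 685)}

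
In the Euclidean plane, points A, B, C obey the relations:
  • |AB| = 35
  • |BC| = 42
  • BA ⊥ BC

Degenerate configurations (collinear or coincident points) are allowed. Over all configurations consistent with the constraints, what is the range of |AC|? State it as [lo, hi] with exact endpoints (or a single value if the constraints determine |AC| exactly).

|AB| ∈ {35}
|BC| ∈ {42}
|AC| ∈ {7·√(61)}

|AC| = 7·√(61)  (≈ 54.6717)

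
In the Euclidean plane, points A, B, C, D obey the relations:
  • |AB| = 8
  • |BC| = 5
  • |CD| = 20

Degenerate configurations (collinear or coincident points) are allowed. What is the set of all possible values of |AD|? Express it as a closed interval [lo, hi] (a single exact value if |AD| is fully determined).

|AB| ∈ {8}
|BC| ∈ {5}
|CD| ∈ {20}
|AC| ∈ [3, 13]
|BD| ∈ [15, 25]
|AD| ∈ [7, 33]

|AD| ∈ [7, 33]  (≈ [7.0000, 33.0000])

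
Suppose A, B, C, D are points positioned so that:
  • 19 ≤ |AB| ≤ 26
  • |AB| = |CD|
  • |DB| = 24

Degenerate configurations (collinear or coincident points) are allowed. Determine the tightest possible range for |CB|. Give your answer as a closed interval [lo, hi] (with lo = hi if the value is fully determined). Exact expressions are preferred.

|CB| ∈ [0, 50]  (≈ [0.0000, 50.0000])

|AB| ∈ [19, 26]
|BD| ∈ {24}
|CD| ∈ [19, 26]
|AD| ∈ [0, 50]
|BC| ∈ [0, 50]
|AC| ∈ [0, 76]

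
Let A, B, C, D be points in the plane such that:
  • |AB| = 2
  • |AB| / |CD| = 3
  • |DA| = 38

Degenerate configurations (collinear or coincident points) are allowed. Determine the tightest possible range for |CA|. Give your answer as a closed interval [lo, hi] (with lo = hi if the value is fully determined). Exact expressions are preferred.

|CA| ∈ [112/3, 116/3]  (≈ [37.3333, 38.6667])

|AB| ∈ {2}
|AD| ∈ {38}
|CD| ∈ {2/3}
|BD| ∈ [36, 40]
|AC| ∈ [112/3, 116/3]
|BC| ∈ [106/3, 122/3]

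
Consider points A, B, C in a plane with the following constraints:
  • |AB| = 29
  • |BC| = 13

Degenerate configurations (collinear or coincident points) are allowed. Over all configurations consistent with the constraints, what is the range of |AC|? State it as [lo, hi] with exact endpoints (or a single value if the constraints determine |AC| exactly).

|AB| ∈ {29}
|BC| ∈ {13}
|AC| ∈ [16, 42]

|AC| ∈ [16, 42]  (≈ [16.0000, 42.0000])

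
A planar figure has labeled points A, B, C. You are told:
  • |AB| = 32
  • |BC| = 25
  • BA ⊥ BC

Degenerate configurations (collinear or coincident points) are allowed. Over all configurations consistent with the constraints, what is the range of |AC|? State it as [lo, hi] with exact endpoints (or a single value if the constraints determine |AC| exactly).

|AC| = √(1649)  (≈ 40.6079)

|AB| ∈ {32}
|BC| ∈ {25}
|AC| ∈ {√(1649)}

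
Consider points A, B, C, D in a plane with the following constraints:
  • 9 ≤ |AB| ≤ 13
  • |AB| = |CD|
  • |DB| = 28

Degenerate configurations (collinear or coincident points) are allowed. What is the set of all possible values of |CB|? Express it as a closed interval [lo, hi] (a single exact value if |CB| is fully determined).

|CB| ∈ [15, 41]  (≈ [15.0000, 41.0000])

|AB| ∈ [9, 13]
|BD| ∈ {28}
|CD| ∈ [9, 13]
|AD| ∈ [15, 41]
|BC| ∈ [15, 41]
|AC| ∈ [2, 54]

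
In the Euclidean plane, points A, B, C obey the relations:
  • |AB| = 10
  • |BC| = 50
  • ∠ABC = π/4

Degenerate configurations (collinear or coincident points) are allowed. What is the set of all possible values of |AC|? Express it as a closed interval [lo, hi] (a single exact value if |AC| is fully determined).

|AC| = 10·√(26 - 5·√(2))  (≈ 43.5074)

|AB| ∈ {10}
|BC| ∈ {50}
|AC| ∈ {10·√(26 - 5·√(2))}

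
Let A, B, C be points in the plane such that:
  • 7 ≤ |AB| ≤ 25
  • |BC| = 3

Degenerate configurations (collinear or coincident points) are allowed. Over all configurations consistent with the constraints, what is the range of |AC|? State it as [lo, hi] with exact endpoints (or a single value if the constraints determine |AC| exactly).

|AB| ∈ [7, 25]
|BC| ∈ {3}
|AC| ∈ [4, 28]

|AC| ∈ [4, 28]  (≈ [4.0000, 28.0000])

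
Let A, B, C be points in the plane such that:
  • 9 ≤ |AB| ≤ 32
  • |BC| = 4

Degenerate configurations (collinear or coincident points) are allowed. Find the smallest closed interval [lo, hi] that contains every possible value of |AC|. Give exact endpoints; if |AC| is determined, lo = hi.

|AB| ∈ [9, 32]
|BC| ∈ {4}
|AC| ∈ [5, 36]

|AC| ∈ [5, 36]  (≈ [5.0000, 36.0000])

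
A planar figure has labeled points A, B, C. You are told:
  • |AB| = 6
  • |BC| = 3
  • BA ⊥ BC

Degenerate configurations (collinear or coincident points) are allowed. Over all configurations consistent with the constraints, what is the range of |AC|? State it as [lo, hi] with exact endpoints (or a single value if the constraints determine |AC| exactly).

|AC| = 3·√(5)  (≈ 6.7082)

|AB| ∈ {6}
|BC| ∈ {3}
|AC| ∈ {3·√(5)}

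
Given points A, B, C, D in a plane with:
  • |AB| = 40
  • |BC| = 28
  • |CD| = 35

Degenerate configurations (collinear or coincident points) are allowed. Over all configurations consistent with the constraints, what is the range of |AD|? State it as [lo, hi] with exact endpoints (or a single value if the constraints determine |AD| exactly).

|AB| ∈ {40}
|BC| ∈ {28}
|CD| ∈ {35}
|AC| ∈ [12, 68]
|BD| ∈ [7, 63]
|AD| ∈ [0, 103]

|AD| ∈ [0, 103]  (≈ [0.0000, 103.0000])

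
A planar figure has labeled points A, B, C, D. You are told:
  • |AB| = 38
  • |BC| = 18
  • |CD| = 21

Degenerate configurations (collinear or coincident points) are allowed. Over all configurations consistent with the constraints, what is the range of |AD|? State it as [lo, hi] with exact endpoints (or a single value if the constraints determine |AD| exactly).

|AD| ∈ [0, 77]  (≈ [0.0000, 77.0000])

|AB| ∈ {38}
|BC| ∈ {18}
|CD| ∈ {21}
|AC| ∈ [20, 56]
|BD| ∈ [3, 39]
|AD| ∈ [0, 77]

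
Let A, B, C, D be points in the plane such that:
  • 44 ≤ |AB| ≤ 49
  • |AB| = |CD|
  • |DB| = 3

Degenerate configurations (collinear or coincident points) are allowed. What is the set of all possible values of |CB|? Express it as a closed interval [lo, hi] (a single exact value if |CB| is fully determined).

|CB| ∈ [41, 52]  (≈ [41.0000, 52.0000])

|AB| ∈ [44, 49]
|BD| ∈ {3}
|CD| ∈ [44, 49]
|AD| ∈ [41, 52]
|BC| ∈ [41, 52]
|AC| ∈ [0, 101]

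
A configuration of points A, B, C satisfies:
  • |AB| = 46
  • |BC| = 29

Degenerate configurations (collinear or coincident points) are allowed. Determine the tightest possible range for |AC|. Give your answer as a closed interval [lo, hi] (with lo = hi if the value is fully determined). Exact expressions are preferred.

|AC| ∈ [17, 75]  (≈ [17.0000, 75.0000])

|AB| ∈ {46}
|BC| ∈ {29}
|AC| ∈ [17, 75]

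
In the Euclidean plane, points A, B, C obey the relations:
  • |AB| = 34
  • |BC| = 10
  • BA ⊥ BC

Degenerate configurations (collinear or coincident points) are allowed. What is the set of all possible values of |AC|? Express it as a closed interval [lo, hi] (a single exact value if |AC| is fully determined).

|AB| ∈ {34}
|BC| ∈ {10}
|AC| ∈ {2·√(314)}

|AC| = 2·√(314)  (≈ 35.4401)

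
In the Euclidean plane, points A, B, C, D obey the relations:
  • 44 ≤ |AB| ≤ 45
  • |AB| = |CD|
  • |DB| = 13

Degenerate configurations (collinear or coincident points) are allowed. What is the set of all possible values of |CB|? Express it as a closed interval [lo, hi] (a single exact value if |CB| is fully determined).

|CB| ∈ [31, 58]  (≈ [31.0000, 58.0000])

|AB| ∈ [44, 45]
|BD| ∈ {13}
|CD| ∈ [44, 45]
|AD| ∈ [31, 58]
|BC| ∈ [31, 58]
|AC| ∈ [0, 103]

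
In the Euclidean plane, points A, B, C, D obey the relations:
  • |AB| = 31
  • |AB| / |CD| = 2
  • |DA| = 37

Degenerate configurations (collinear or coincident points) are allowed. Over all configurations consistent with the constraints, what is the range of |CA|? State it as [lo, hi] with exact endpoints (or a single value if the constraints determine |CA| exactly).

|CA| ∈ [43/2, 105/2]  (≈ [21.5000, 52.5000])

|AB| ∈ {31}
|AD| ∈ {37}
|CD| ∈ {31/2}
|BD| ∈ [6, 68]
|AC| ∈ [43/2, 105/2]
|BC| ∈ [0, 167/2]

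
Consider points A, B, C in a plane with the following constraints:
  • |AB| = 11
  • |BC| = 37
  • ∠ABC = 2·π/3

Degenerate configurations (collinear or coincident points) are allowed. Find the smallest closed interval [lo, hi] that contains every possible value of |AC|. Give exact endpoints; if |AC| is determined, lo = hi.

|AC| = √(1897)  (≈ 43.5546)

|AB| ∈ {11}
|BC| ∈ {37}
|AC| ∈ {√(1897)}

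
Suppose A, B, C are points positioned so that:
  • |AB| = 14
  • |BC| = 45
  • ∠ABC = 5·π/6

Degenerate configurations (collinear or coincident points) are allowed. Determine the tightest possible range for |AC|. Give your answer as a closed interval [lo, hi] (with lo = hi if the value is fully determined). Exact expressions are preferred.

|AB| ∈ {14}
|BC| ∈ {45}
|AC| ∈ {√(630·√(3) + 2221)}

|AC| = √(630·√(3) + 2221)  (≈ 57.5516)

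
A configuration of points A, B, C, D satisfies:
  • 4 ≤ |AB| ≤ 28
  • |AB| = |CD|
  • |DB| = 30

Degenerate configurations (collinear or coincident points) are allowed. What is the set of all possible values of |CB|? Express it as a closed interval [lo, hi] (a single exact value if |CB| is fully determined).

|CB| ∈ [2, 58]  (≈ [2.0000, 58.0000])

|AB| ∈ [4, 28]
|BD| ∈ {30}
|CD| ∈ [4, 28]
|AD| ∈ [2, 58]
|BC| ∈ [2, 58]
|AC| ∈ [0, 86]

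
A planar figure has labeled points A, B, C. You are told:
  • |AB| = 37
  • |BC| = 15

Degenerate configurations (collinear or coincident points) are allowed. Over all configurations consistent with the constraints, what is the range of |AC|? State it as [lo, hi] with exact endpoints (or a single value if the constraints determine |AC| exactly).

|AB| ∈ {37}
|BC| ∈ {15}
|AC| ∈ [22, 52]

|AC| ∈ [22, 52]  (≈ [22.0000, 52.0000])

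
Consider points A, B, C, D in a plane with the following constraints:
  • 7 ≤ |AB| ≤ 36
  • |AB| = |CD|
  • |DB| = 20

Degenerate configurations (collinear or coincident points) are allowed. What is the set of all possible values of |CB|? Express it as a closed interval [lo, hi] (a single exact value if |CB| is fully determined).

|CB| ∈ [0, 56]  (≈ [0.0000, 56.0000])

|AB| ∈ [7, 36]
|BD| ∈ {20}
|CD| ∈ [7, 36]
|AD| ∈ [0, 56]
|BC| ∈ [0, 56]
|AC| ∈ [0, 92]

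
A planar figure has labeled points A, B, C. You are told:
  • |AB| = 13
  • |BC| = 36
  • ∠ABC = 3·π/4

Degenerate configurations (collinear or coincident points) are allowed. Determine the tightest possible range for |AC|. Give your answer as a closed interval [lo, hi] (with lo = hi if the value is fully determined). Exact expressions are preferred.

|AB| ∈ {13}
|BC| ∈ {36}
|AC| ∈ {√(468·√(2) + 1465)}

|AC| = √(468·√(2) + 1465)  (≈ 46.1178)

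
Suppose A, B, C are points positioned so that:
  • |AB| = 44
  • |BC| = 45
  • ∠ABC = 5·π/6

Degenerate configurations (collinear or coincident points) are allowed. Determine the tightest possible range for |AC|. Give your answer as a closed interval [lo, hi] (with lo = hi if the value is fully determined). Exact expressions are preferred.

|AC| = √(1980·√(3) + 3961)  (≈ 85.9678)

|AB| ∈ {44}
|BC| ∈ {45}
|AC| ∈ {√(1980·√(3) + 3961)}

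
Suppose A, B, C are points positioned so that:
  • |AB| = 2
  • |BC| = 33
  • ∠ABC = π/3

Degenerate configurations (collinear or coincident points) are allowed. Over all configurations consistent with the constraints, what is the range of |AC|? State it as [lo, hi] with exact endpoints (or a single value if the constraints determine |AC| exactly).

|AB| ∈ {2}
|BC| ∈ {33}
|AC| ∈ {√(1027)}

|AC| = √(1027)  (≈ 32.0468)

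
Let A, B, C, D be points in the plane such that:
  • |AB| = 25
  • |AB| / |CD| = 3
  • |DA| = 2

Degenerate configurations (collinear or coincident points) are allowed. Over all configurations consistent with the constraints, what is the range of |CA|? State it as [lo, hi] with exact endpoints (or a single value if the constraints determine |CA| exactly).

|AB| ∈ {25}
|AD| ∈ {2}
|CD| ∈ {25/3}
|BD| ∈ [23, 27]
|AC| ∈ [19/3, 31/3]
|BC| ∈ [44/3, 106/3]

|CA| ∈ [19/3, 31/3]  (≈ [6.3333, 10.3333])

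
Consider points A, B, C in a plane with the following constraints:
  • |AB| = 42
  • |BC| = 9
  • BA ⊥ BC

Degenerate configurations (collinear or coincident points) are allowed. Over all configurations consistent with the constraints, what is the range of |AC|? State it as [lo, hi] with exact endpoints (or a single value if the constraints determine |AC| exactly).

|AB| ∈ {42}
|BC| ∈ {9}
|AC| ∈ {3·√(205)}

|AC| = 3·√(205)  (≈ 42.9535)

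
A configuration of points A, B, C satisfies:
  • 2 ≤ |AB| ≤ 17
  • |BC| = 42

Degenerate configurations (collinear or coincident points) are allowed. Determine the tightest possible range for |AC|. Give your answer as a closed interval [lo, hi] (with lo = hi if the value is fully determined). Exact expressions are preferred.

|AB| ∈ [2, 17]
|BC| ∈ {42}
|AC| ∈ [25, 59]

|AC| ∈ [25, 59]  (≈ [25.0000, 59.0000])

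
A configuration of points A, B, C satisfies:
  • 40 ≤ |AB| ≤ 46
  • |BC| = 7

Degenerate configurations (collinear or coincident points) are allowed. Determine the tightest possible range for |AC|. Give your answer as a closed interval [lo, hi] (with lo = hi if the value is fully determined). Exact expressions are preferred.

|AB| ∈ [40, 46]
|BC| ∈ {7}
|AC| ∈ [33, 53]

|AC| ∈ [33, 53]  (≈ [33.0000, 53.0000])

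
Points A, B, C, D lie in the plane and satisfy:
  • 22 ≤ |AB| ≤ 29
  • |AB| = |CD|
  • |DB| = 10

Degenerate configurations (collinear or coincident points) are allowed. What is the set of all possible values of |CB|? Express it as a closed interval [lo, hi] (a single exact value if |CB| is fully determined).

|CB| ∈ [12, 39]  (≈ [12.0000, 39.0000])

|AB| ∈ [22, 29]
|BD| ∈ {10}
|CD| ∈ [22, 29]
|AD| ∈ [12, 39]
|BC| ∈ [12, 39]
|AC| ∈ [0, 68]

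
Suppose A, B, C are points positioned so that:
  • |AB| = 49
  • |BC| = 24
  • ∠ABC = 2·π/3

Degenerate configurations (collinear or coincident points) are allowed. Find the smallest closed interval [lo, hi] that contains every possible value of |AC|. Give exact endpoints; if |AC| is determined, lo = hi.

|AB| ∈ {49}
|BC| ∈ {24}
|AC| ∈ {√(4153)}

|AC| = √(4153)  (≈ 64.4438)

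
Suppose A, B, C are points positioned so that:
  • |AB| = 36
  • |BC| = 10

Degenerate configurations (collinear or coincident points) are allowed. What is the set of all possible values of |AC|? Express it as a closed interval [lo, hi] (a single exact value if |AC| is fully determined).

|AB| ∈ {36}
|BC| ∈ {10}
|AC| ∈ [26, 46]

|AC| ∈ [26, 46]  (≈ [26.0000, 46.0000])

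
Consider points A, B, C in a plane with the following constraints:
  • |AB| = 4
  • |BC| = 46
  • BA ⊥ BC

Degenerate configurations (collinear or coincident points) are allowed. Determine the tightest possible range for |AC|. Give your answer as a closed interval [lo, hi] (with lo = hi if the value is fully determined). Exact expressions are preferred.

|AB| ∈ {4}
|BC| ∈ {46}
|AC| ∈ {2·√(533)}

|AC| = 2·√(533)  (≈ 46.1736)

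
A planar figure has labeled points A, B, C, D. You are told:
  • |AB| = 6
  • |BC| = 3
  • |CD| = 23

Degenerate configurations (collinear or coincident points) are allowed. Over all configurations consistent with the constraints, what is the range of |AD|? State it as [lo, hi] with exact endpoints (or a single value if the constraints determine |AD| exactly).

|AD| ∈ [14, 32]  (≈ [14.0000, 32.0000])

|AB| ∈ {6}
|BC| ∈ {3}
|CD| ∈ {23}
|AC| ∈ [3, 9]
|BD| ∈ [20, 26]
|AD| ∈ [14, 32]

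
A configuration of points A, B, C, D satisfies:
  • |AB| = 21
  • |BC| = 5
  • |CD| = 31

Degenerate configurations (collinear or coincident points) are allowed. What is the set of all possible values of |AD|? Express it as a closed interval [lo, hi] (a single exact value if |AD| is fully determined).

|AD| ∈ [5, 57]  (≈ [5.0000, 57.0000])

|AB| ∈ {21}
|BC| ∈ {5}
|CD| ∈ {31}
|AC| ∈ [16, 26]
|BD| ∈ [26, 36]
|AD| ∈ [5, 57]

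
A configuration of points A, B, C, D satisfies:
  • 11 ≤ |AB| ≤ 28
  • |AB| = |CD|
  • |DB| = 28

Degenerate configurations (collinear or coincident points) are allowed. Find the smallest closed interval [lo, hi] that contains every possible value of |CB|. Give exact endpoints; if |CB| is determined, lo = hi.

|CB| ∈ [0, 56]  (≈ [0.0000, 56.0000])

|AB| ∈ [11, 28]
|BD| ∈ {28}
|CD| ∈ [11, 28]
|AD| ∈ [0, 56]
|BC| ∈ [0, 56]
|AC| ∈ [0, 84]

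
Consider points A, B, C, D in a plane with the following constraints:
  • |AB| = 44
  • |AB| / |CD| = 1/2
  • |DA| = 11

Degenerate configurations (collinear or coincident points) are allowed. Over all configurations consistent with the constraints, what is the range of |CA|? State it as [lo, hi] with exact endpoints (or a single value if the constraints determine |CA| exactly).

|CA| ∈ [77, 99]  (≈ [77.0000, 99.0000])

|AB| ∈ {44}
|AD| ∈ {11}
|CD| ∈ {88}
|BD| ∈ [33, 55]
|AC| ∈ [77, 99]
|BC| ∈ [33, 143]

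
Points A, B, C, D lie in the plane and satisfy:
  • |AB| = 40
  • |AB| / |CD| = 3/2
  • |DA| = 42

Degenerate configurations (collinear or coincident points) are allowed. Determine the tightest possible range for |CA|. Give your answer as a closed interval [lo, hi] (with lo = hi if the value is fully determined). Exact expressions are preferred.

|AB| ∈ {40}
|AD| ∈ {42}
|CD| ∈ {80/3}
|BD| ∈ [2, 82]
|AC| ∈ [46/3, 206/3]
|BC| ∈ [0, 326/3]

|CA| ∈ [46/3, 206/3]  (≈ [15.3333, 68.6667])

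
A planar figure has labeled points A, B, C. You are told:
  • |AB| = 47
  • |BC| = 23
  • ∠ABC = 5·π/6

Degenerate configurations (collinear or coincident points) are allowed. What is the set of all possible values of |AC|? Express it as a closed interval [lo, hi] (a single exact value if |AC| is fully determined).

|AC| = √(1081·√(3) + 2738)  (≈ 67.8995)

|AB| ∈ {47}
|BC| ∈ {23}
|AC| ∈ {√(1081·√(3) + 2738)}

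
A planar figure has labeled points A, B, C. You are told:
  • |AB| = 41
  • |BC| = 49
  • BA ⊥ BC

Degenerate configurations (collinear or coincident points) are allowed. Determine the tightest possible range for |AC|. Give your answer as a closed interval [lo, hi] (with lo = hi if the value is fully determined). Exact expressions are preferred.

|AC| = √(4082)  (≈ 63.8905)

|AB| ∈ {41}
|BC| ∈ {49}
|AC| ∈ {√(4082)}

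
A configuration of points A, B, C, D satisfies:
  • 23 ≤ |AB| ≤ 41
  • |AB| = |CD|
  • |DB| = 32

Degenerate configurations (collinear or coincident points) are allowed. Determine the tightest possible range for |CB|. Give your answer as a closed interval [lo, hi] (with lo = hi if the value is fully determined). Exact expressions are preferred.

|AB| ∈ [23, 41]
|BD| ∈ {32}
|CD| ∈ [23, 41]
|AD| ∈ [0, 73]
|BC| ∈ [0, 73]
|AC| ∈ [0, 114]

|CB| ∈ [0, 73]  (≈ [0.0000, 73.0000])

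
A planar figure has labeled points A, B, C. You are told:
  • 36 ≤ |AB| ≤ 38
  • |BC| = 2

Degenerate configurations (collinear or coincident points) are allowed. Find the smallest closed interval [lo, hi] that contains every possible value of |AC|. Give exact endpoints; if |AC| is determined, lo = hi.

|AC| ∈ [34, 40]  (≈ [34.0000, 40.0000])

|AB| ∈ [36, 38]
|BC| ∈ {2}
|AC| ∈ [34, 40]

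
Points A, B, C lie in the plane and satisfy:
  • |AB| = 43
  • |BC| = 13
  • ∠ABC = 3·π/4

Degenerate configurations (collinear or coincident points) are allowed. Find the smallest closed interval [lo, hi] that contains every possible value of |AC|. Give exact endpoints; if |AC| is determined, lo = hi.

|AB| ∈ {43}
|BC| ∈ {13}
|AC| ∈ {√(559·√(2) + 2018)}

|AC| = √(559·√(2) + 2018)  (≈ 52.9957)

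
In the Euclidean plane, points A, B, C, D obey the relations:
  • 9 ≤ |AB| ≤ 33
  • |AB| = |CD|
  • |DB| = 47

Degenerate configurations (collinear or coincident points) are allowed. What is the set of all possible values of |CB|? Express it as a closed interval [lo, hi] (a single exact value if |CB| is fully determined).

|AB| ∈ [9, 33]
|BD| ∈ {47}
|CD| ∈ [9, 33]
|AD| ∈ [14, 80]
|BC| ∈ [14, 80]
|AC| ∈ [0, 113]

|CB| ∈ [14, 80]  (≈ [14.0000, 80.0000])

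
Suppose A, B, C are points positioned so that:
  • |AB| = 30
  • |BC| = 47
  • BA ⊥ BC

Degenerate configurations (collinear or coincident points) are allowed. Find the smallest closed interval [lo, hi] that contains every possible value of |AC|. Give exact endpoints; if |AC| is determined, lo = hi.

|AC| = √(3109)  (≈ 55.7584)

|AB| ∈ {30}
|BC| ∈ {47}
|AC| ∈ {√(3109)}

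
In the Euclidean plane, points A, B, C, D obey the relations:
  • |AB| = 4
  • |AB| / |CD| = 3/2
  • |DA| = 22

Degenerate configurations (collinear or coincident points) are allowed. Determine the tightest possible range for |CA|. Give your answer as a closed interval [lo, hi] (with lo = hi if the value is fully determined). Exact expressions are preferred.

|AB| ∈ {4}
|AD| ∈ {22}
|CD| ∈ {8/3}
|BD| ∈ [18, 26]
|AC| ∈ [58/3, 74/3]
|BC| ∈ [46/3, 86/3]

|CA| ∈ [58/3, 74/3]  (≈ [19.3333, 24.6667])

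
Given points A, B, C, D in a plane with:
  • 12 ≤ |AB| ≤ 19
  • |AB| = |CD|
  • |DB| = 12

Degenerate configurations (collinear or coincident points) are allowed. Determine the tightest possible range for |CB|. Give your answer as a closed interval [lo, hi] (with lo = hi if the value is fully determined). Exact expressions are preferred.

|CB| ∈ [0, 31]  (≈ [0.0000, 31.0000])

|AB| ∈ [12, 19]
|BD| ∈ {12}
|CD| ∈ [12, 19]
|AD| ∈ [0, 31]
|BC| ∈ [0, 31]
|AC| ∈ [0, 50]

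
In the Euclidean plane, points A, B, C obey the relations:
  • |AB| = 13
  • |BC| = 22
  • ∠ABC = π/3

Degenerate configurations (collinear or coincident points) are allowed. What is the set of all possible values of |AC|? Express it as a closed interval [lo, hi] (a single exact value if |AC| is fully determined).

|AB| ∈ {13}
|BC| ∈ {22}
|AC| ∈ {√(367)}

|AC| = √(367)  (≈ 19.1572)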